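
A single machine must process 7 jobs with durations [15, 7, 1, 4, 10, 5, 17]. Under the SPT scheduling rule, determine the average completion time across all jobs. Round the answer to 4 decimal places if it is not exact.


Sort jobs by processing time (SPT order): [1, 4, 5, 7, 10, 15, 17]
Compute completion times sequentially:
  Job 1: processing = 1, completes at 1
  Job 2: processing = 4, completes at 5
  Job 3: processing = 5, completes at 10
  Job 4: processing = 7, completes at 17
  Job 5: processing = 10, completes at 27
  Job 6: processing = 15, completes at 42
  Job 7: processing = 17, completes at 59
Sum of completion times = 161
Average completion time = 161/7 = 23.0

23.0


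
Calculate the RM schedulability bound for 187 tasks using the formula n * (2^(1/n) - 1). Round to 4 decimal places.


Compute 2^(1/187) = 1.0037135476
Subtract 1: 1.0037135476 - 1 = 0.0037135476
Multiply by n: 187 * 0.0037135476 = 0.6944334012
Round to 4 dp: 0.6944

0.6944


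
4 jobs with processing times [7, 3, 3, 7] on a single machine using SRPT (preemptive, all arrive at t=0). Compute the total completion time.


Since all jobs arrive at t=0, SRPT equals SPT ordering.
SPT order: [3, 3, 7, 7]
Completion times:
  Job 1: p=3, C=3
  Job 2: p=3, C=6
  Job 3: p=7, C=13
  Job 4: p=7, C=20
Total completion time = 3 + 6 + 13 + 20 = 42

42


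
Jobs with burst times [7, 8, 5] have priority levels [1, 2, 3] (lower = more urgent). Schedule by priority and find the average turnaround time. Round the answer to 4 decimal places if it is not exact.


Sort by priority (ascending = highest first):
Order: [(1, 7), (2, 8), (3, 5)]
Completion times:
  Priority 1, burst=7, C=7
  Priority 2, burst=8, C=15
  Priority 3, burst=5, C=20
Average turnaround = 42/3 = 14.0

14.0


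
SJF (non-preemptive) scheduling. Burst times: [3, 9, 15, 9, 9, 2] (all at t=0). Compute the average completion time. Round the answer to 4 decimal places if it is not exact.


SJF order (ascending): [2, 3, 9, 9, 9, 15]
Completion times:
  Job 1: burst=2, C=2
  Job 2: burst=3, C=5
  Job 3: burst=9, C=14
  Job 4: burst=9, C=23
  Job 5: burst=9, C=32
  Job 6: burst=15, C=47
Average completion = 123/6 = 20.5

20.5


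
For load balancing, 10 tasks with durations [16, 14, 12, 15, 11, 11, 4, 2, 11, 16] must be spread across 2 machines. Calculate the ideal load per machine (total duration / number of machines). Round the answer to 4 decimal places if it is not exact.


Total processing time = 16 + 14 + 12 + 15 + 11 + 11 + 4 + 2 + 11 + 16 = 112
Number of machines = 2
Ideal balanced load = 112 / 2 = 56.0

56.0


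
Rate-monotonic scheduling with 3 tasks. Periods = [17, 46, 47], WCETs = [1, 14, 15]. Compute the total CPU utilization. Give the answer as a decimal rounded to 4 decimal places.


Compute individual utilizations (exact fractions):
  Task 1: C/T = 1/17 (approx. 0.0588)
  Task 2: C/T = 14/46 = 7/23 (approx. 0.3043)
  Task 3: C/T = 15/47 (approx. 0.3191)
Total utilization U = 1/17 + 7/23 + 15/47 = 12539/18377
Rounded to 4 decimal places: U = 0.6823
RM (Liu & Layland) bound for 3 tasks = 0.779763; compare with U = 12539/18377 (approx. 0.682320)
U <= bound, so schedulable by RM sufficient condition.

0.6823


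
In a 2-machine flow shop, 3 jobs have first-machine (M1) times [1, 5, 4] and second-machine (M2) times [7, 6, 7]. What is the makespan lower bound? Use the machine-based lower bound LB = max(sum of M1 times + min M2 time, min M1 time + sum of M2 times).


LB1 = sum(M1 times) + min(M2 times) = 10 + 6 = 16
LB2 = min(M1 times) + sum(M2 times) = 1 + 20 = 21
Lower bound = max(LB1, LB2) = max(16, 21) = 21

21


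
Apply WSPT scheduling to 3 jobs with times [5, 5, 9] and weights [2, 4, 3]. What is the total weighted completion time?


Compute p/w ratios and sort ascending (WSPT): [(5, 4), (5, 2), (9, 3)]
Compute weighted completion times:
  Job (p=5,w=4): C=5, w*C=4*5=20
  Job (p=5,w=2): C=10, w*C=2*10=20
  Job (p=9,w=3): C=19, w*C=3*19=57
Total weighted completion time = 97

97


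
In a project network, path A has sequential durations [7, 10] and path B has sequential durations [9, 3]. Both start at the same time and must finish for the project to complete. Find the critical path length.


Path A total = 7 + 10 = 17
Path B total = 9 + 3 = 12
Critical path = longest path = max(17, 12) = 17

17


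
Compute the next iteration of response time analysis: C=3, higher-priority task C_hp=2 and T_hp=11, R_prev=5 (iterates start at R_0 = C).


R_next = C + ceil(R_prev / T_hp) * C_hp
ceil(5 / 11) = ceil(0.4545) = 1
Interference = 1 * 2 = 2
R_next = 3 + 2 = 5
R_next = R_prev, so the iteration has converged (response time = 5).

5


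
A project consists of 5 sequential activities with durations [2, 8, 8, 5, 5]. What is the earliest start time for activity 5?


Activity 5 starts after activities 1 through 4 complete.
Predecessor durations: [2, 8, 8, 5]
ES = 2 + 8 + 8 + 5 = 23

23


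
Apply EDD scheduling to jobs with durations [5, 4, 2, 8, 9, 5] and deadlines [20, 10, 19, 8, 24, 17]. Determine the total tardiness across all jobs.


Sort by due date (EDD order): [(8, 8), (4, 10), (5, 17), (2, 19), (5, 20), (9, 24)]
Compute completion times and tardiness:
  Job 1: p=8, d=8, C=8, tardiness=max(0,8-8)=0
  Job 2: p=4, d=10, C=12, tardiness=max(0,12-10)=2
  Job 3: p=5, d=17, C=17, tardiness=max(0,17-17)=0
  Job 4: p=2, d=19, C=19, tardiness=max(0,19-19)=0
  Job 5: p=5, d=20, C=24, tardiness=max(0,24-20)=4
  Job 6: p=9, d=24, C=33, tardiness=max(0,33-24)=9
Total tardiness = 15

15


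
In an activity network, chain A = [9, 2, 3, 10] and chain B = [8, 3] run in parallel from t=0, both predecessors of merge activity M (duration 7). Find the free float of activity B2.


ES(B2) = sum of predecessors on chain B = 8
EF(B2) = ES + duration = 8 + 3 = 11
Successor of B2 is M. ES(M) = max(sum(A), sum(B)) = max(24, 11) = 24
Free float = ES(successor) - EF(current) = 24 - 11 = 13

13


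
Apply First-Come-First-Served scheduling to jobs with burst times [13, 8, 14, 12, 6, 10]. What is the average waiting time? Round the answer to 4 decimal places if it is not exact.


FCFS order (as given): [13, 8, 14, 12, 6, 10]
Waiting times:
  Job 1: wait = 0
  Job 2: wait = 13
  Job 3: wait = 21
  Job 4: wait = 35
  Job 5: wait = 47
  Job 6: wait = 53
Sum of waiting times = 169
Average waiting time = 169/6 = 28.1667

28.1667


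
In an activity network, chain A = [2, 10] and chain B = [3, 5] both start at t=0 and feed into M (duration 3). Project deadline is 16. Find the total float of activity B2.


Forward pass: ES(B2) = sum of predecessors on chain B = 3
EF = ES + duration = 3 + 5 = 8
Backward pass: LF(M) = deadline = 16; LS(M) = 16 - 3 = 13
LF(B2) = LS(M) - sum(successors on chain B) = 13 - 0 = 13
LS = LF - duration = 13 - 5 = 8
Total float = LS - ES = 8 - 3 = 5

5


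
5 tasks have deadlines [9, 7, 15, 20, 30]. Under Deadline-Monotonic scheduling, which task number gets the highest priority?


Sort tasks by relative deadline (ascending):
  Task 2: deadline = 7
  Task 1: deadline = 9
  Task 3: deadline = 15
  Task 4: deadline = 20
  Task 5: deadline = 30
Priority order (highest first): [2, 1, 3, 4, 5]
Highest priority task = 2

2


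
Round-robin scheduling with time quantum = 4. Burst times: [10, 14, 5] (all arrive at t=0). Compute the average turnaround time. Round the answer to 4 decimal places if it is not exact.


Time quantum = 4
Execution trace:
  J1 runs 4 units, time = 4
  J2 runs 4 units, time = 8
  J3 runs 4 units, time = 12
  J1 runs 4 units, time = 16
  J2 runs 4 units, time = 20
  J3 runs 1 units, time = 21
  J1 runs 2 units, time = 23
  J2 runs 4 units, time = 27
  J2 runs 2 units, time = 29
Finish times: [23, 29, 21]
Average turnaround = 73/3 = 24.3333

24.3333


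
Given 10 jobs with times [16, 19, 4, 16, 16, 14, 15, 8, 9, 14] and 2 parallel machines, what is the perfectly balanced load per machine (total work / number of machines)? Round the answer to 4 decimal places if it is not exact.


Total processing time = 16 + 19 + 4 + 16 + 16 + 14 + 15 + 8 + 9 + 14 = 131
Number of machines = 2
Ideal balanced load = 131 / 2 = 65.5

65.5


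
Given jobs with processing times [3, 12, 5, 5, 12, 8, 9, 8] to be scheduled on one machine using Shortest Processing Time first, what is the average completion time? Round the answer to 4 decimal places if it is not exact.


Sort jobs by processing time (SPT order): [3, 5, 5, 8, 8, 9, 12, 12]
Compute completion times sequentially:
  Job 1: processing = 3, completes at 3
  Job 2: processing = 5, completes at 8
  Job 3: processing = 5, completes at 13
  Job 4: processing = 8, completes at 21
  Job 5: processing = 8, completes at 29
  Job 6: processing = 9, completes at 38
  Job 7: processing = 12, completes at 50
  Job 8: processing = 12, completes at 62
Sum of completion times = 224
Average completion time = 224/8 = 28.0

28.0


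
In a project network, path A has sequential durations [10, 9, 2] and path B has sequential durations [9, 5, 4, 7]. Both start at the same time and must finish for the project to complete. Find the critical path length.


Path A total = 10 + 9 + 2 = 21
Path B total = 9 + 5 + 4 + 7 = 25
Critical path = longest path = max(21, 25) = 25

25


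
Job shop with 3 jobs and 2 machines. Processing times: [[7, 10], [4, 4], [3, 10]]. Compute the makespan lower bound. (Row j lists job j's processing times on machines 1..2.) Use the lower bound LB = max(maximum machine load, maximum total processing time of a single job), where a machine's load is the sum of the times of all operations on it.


Machine loads:
  Machine 1: 7 + 4 + 3 = 14
  Machine 2: 10 + 4 + 10 = 24
Max machine load = 24
Job totals:
  Job 1: 17
  Job 2: 8
  Job 3: 13
Max job total = 17
Lower bound = max(24, 17) = 24

24


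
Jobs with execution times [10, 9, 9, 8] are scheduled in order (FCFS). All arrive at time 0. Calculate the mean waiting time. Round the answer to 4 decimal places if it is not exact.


FCFS order (as given): [10, 9, 9, 8]
Waiting times:
  Job 1: wait = 0
  Job 2: wait = 10
  Job 3: wait = 19
  Job 4: wait = 28
Sum of waiting times = 57
Average waiting time = 57/4 = 14.25

14.25


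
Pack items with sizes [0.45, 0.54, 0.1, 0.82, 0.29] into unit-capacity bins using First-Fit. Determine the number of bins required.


Place items sequentially using First-Fit:
  Item 0.45 -> new Bin 1
  Item 0.54 -> Bin 1 (now 0.99)
  Item 0.1 -> new Bin 2
  Item 0.82 -> Bin 2 (now 0.92)
  Item 0.29 -> new Bin 3
Total bins used = 3

3


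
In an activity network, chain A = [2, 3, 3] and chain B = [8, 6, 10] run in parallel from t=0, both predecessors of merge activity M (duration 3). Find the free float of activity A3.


ES(A3) = sum of predecessors on chain A = 5
EF(A3) = ES + duration = 5 + 3 = 8
Successor of A3 is M. ES(M) = max(sum(A), sum(B)) = max(8, 24) = 24
Free float = ES(successor) - EF(current) = 24 - 8 = 16

16


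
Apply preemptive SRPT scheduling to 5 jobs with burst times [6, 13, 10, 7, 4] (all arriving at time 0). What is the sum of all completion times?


Since all jobs arrive at t=0, SRPT equals SPT ordering.
SPT order: [4, 6, 7, 10, 13]
Completion times:
  Job 1: p=4, C=4
  Job 2: p=6, C=10
  Job 3: p=7, C=17
  Job 4: p=10, C=27
  Job 5: p=13, C=40
Total completion time = 4 + 10 + 17 + 27 + 40 = 98

98


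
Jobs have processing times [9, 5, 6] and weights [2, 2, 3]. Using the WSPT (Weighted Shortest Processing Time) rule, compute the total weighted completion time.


Compute p/w ratios and sort ascending (WSPT): [(6, 3), (5, 2), (9, 2)]
Compute weighted completion times:
  Job (p=6,w=3): C=6, w*C=3*6=18
  Job (p=5,w=2): C=11, w*C=2*11=22
  Job (p=9,w=2): C=20, w*C=2*20=40
Total weighted completion time = 80

80


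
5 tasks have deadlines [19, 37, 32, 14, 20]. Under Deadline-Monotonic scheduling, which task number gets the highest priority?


Sort tasks by relative deadline (ascending):
  Task 4: deadline = 14
  Task 1: deadline = 19
  Task 5: deadline = 20
  Task 3: deadline = 32
  Task 2: deadline = 37
Priority order (highest first): [4, 1, 5, 3, 2]
Highest priority task = 4

4


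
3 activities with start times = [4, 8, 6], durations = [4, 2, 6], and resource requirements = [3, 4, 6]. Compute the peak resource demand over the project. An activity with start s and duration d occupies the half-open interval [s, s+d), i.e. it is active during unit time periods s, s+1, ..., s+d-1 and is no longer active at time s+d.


Each activity i is active on [start_i, start_i + duration_i).
Compute total resource usage per time slot:
  t=0: active resources = [], total = 0
  t=1: active resources = [], total = 0
  t=2: active resources = [], total = 0
  t=3: active resources = [], total = 0
  t=4: active resources = [3], total = 3
  t=5: active resources = [3], total = 3
  t=6: active resources = [3, 6], total = 9
  t=7: active resources = [3, 6], total = 9
  t=8: active resources = [4, 6], total = 10
  t=9: active resources = [4, 6], total = 10
  t=10: active resources = [6], total = 6
  t=11: active resources = [6], total = 6
Peak resource demand = 10

10


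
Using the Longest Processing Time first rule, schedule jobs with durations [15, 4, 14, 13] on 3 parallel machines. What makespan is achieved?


Sort jobs in decreasing order (LPT): [15, 14, 13, 4]
Assign each job to the least loaded machine:
  Machine 1: jobs [15], load = 15
  Machine 2: jobs [14], load = 14
  Machine 3: jobs [13, 4], load = 17
Makespan = max load = 17

17


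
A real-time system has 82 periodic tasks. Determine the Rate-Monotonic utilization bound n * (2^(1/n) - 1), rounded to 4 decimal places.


Compute 2^(1/82) = 1.0084888420
Subtract 1: 1.0084888420 - 1 = 0.0084888420
Multiply by n: 82 * 0.0084888420 = 0.6960850440
Round to 4 dp: 0.6961

0.6961


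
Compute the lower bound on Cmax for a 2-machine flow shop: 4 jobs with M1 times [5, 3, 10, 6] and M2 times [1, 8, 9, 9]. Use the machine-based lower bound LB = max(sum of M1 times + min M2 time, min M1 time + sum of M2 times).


LB1 = sum(M1 times) + min(M2 times) = 24 + 1 = 25
LB2 = min(M1 times) + sum(M2 times) = 3 + 27 = 30
Lower bound = max(LB1, LB2) = max(25, 30) = 30

30


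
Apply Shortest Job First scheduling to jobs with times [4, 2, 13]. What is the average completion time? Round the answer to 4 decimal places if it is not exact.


SJF order (ascending): [2, 4, 13]
Completion times:
  Job 1: burst=2, C=2
  Job 2: burst=4, C=6
  Job 3: burst=13, C=19
Average completion = 27/3 = 9.0

9.0


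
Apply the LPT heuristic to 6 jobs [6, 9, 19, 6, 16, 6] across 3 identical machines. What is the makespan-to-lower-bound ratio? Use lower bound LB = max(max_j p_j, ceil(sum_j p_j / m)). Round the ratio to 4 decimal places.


LPT order: [19, 16, 9, 6, 6, 6]
Machine loads after assignment: [19, 22, 21]
LPT makespan = 22
Lower bound = max(max_job, ceil(total/3)) = max(19, 21) = 21
Ratio = 22 / 21 = 1.0476

1.0476


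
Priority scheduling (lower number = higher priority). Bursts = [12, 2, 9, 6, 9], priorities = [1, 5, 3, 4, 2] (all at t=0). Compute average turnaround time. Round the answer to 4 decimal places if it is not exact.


Sort by priority (ascending = highest first):
Order: [(1, 12), (2, 9), (3, 9), (4, 6), (5, 2)]
Completion times:
  Priority 1, burst=12, C=12
  Priority 2, burst=9, C=21
  Priority 3, burst=9, C=30
  Priority 4, burst=6, C=36
  Priority 5, burst=2, C=38
Average turnaround = 137/5 = 27.4

27.4


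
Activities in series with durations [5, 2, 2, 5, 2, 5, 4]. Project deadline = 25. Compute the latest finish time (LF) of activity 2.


LF(activity 2) = deadline - sum of successor durations
Successors: activities 3 through 7 with durations [2, 5, 2, 5, 4]
Sum of successor durations = 18
LF = 25 - 18 = 7

7


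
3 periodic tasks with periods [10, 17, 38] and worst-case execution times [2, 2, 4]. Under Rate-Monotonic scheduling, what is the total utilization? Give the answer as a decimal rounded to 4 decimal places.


Compute individual utilizations (exact fractions):
  Task 1: C/T = 2/10 = 1/5 (approx. 0.2)
  Task 2: C/T = 2/17 (approx. 0.1176)
  Task 3: C/T = 4/38 = 2/19 (approx. 0.1053)
Total utilization U = 1/5 + 2/17 + 2/19 = 683/1615
Rounded to 4 decimal places: U = 0.4229
RM (Liu & Layland) bound for 3 tasks = 0.779763; compare with U = 683/1615 (approx. 0.422910)
U <= bound, so schedulable by RM sufficient condition.

0.4229


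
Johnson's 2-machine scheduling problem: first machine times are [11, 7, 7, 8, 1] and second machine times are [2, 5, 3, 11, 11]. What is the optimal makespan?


Apply Johnson's rule:
  Group 1 (a <= b): [(5, 1, 11), (4, 8, 11)]
  Group 2 (a > b): [(2, 7, 5), (3, 7, 3), (1, 11, 2)]
Optimal job order: [5, 4, 2, 3, 1]
Schedule:
  Job 5: M1 done at 1, M2 done at 12
  Job 4: M1 done at 9, M2 done at 23
  Job 2: M1 done at 16, M2 done at 28
  Job 3: M1 done at 23, M2 done at 31
  Job 1: M1 done at 34, M2 done at 36
Makespan = 36

36


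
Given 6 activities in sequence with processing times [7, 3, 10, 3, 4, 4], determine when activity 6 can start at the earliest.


Activity 6 starts after activities 1 through 5 complete.
Predecessor durations: [7, 3, 10, 3, 4]
ES = 7 + 3 + 10 + 3 + 4 = 27

27


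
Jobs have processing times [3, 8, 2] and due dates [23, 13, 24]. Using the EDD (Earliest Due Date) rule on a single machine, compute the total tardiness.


Sort by due date (EDD order): [(8, 13), (3, 23), (2, 24)]
Compute completion times and tardiness:
  Job 1: p=8, d=13, C=8, tardiness=max(0,8-13)=0
  Job 2: p=3, d=23, C=11, tardiness=max(0,11-23)=0
  Job 3: p=2, d=24, C=13, tardiness=max(0,13-24)=0
Total tardiness = 0

0


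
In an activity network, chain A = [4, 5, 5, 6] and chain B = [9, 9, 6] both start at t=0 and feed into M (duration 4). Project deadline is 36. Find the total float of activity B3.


Forward pass: ES(B3) = sum of predecessors on chain B = 18
EF = ES + duration = 18 + 6 = 24
Backward pass: LF(M) = deadline = 36; LS(M) = 36 - 4 = 32
LF(B3) = LS(M) - sum(successors on chain B) = 32 - 0 = 32
LS = LF - duration = 32 - 6 = 26
Total float = LS - ES = 26 - 18 = 8

8


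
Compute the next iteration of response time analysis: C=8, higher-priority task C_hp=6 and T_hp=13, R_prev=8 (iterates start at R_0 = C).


R_next = C + ceil(R_prev / T_hp) * C_hp
ceil(8 / 13) = ceil(0.6154) = 1
Interference = 1 * 6 = 6
R_next = 8 + 6 = 14

14


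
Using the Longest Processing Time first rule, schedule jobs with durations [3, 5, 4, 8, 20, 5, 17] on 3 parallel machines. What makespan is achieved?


Sort jobs in decreasing order (LPT): [20, 17, 8, 5, 5, 4, 3]
Assign each job to the least loaded machine:
  Machine 1: jobs [20], load = 20
  Machine 2: jobs [17, 4], load = 21
  Machine 3: jobs [8, 5, 5, 3], load = 21
Makespan = max load = 21

21


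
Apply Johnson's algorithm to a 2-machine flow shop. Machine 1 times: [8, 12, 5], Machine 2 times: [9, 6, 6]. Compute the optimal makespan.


Apply Johnson's rule:
  Group 1 (a <= b): [(3, 5, 6), (1, 8, 9)]
  Group 2 (a > b): [(2, 12, 6)]
Optimal job order: [3, 1, 2]
Schedule:
  Job 3: M1 done at 5, M2 done at 11
  Job 1: M1 done at 13, M2 done at 22
  Job 2: M1 done at 25, M2 done at 31
Makespan = 31

31


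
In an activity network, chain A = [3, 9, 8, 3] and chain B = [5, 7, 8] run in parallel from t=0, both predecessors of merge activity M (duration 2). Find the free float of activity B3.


ES(B3) = sum of predecessors on chain B = 12
EF(B3) = ES + duration = 12 + 8 = 20
Successor of B3 is M. ES(M) = max(sum(A), sum(B)) = max(23, 20) = 23
Free float = ES(successor) - EF(current) = 23 - 20 = 3

3


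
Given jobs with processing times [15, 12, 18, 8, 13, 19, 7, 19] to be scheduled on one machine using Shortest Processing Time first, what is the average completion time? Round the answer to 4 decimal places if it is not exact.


Sort jobs by processing time (SPT order): [7, 8, 12, 13, 15, 18, 19, 19]
Compute completion times sequentially:
  Job 1: processing = 7, completes at 7
  Job 2: processing = 8, completes at 15
  Job 3: processing = 12, completes at 27
  Job 4: processing = 13, completes at 40
  Job 5: processing = 15, completes at 55
  Job 6: processing = 18, completes at 73
  Job 7: processing = 19, completes at 92
  Job 8: processing = 19, completes at 111
Sum of completion times = 420
Average completion time = 420/8 = 52.5

52.5


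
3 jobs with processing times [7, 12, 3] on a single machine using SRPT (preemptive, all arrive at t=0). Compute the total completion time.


Since all jobs arrive at t=0, SRPT equals SPT ordering.
SPT order: [3, 7, 12]
Completion times:
  Job 1: p=3, C=3
  Job 2: p=7, C=10
  Job 3: p=12, C=22
Total completion time = 3 + 10 + 22 = 35

35


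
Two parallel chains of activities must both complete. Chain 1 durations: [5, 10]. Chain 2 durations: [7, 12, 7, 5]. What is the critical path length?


Path A total = 5 + 10 = 15
Path B total = 7 + 12 + 7 + 5 = 31
Critical path = longest path = max(15, 31) = 31

31


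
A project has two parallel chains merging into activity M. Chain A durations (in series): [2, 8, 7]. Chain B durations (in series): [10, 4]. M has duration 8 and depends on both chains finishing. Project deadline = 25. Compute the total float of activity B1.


Forward pass: ES(B1) = sum of predecessors on chain B = 0
EF = ES + duration = 0 + 10 = 10
Backward pass: LF(M) = deadline = 25; LS(M) = 25 - 8 = 17
LF(B1) = LS(M) - sum(successors on chain B) = 17 - 4 = 13
LS = LF - duration = 13 - 10 = 3
Total float = LS - ES = 3 - 0 = 3

3


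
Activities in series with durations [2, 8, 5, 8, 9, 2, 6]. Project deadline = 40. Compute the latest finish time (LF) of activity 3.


LF(activity 3) = deadline - sum of successor durations
Successors: activities 4 through 7 with durations [8, 9, 2, 6]
Sum of successor durations = 25
LF = 40 - 25 = 15

15


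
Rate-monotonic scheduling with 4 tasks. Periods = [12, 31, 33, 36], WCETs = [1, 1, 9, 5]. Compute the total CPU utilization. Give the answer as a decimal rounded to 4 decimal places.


Compute individual utilizations (exact fractions):
  Task 1: C/T = 1/12 (approx. 0.0833)
  Task 2: C/T = 1/31 (approx. 0.0323)
  Task 3: C/T = 9/33 = 3/11 (approx. 0.2727)
  Task 4: C/T = 5/36 (approx. 0.1389)
Total utilization U = 1/12 + 1/31 + 3/11 + 5/36 = 1618/3069
Rounded to 4 decimal places: U = 0.5272
RM (Liu & Layland) bound for 4 tasks = 0.756828; compare with U = 1618/3069 (approx. 0.527208)
U <= bound, so schedulable by RM sufficient condition.

0.5272


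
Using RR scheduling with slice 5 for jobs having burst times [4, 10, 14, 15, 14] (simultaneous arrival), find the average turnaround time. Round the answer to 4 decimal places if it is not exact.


Time quantum = 5
Execution trace:
  J1 runs 4 units, time = 4
  J2 runs 5 units, time = 9
  J3 runs 5 units, time = 14
  J4 runs 5 units, time = 19
  J5 runs 5 units, time = 24
  J2 runs 5 units, time = 29
  J3 runs 5 units, time = 34
  J4 runs 5 units, time = 39
  J5 runs 5 units, time = 44
  J3 runs 4 units, time = 48
  J4 runs 5 units, time = 53
  J5 runs 4 units, time = 57
Finish times: [4, 29, 48, 53, 57]
Average turnaround = 191/5 = 38.2

38.2


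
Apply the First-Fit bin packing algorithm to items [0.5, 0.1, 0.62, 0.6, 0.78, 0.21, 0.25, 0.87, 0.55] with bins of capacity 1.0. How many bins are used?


Place items sequentially using First-Fit:
  Item 0.5 -> new Bin 1
  Item 0.1 -> Bin 1 (now 0.6)
  Item 0.62 -> new Bin 2
  Item 0.6 -> new Bin 3
  Item 0.78 -> new Bin 4
  Item 0.21 -> Bin 1 (now 0.81)
  Item 0.25 -> Bin 2 (now 0.87)
  Item 0.87 -> new Bin 5
  Item 0.55 -> new Bin 6
Total bins used = 6

6


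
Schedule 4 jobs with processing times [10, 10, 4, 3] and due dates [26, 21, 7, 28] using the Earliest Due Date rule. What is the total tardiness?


Sort by due date (EDD order): [(4, 7), (10, 21), (10, 26), (3, 28)]
Compute completion times and tardiness:
  Job 1: p=4, d=7, C=4, tardiness=max(0,4-7)=0
  Job 2: p=10, d=21, C=14, tardiness=max(0,14-21)=0
  Job 3: p=10, d=26, C=24, tardiness=max(0,24-26)=0
  Job 4: p=3, d=28, C=27, tardiness=max(0,27-28)=0
Total tardiness = 0

0


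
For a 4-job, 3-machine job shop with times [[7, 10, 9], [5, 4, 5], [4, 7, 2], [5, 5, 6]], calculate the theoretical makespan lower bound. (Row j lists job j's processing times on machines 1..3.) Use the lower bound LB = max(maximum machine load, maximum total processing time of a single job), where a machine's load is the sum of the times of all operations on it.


Machine loads:
  Machine 1: 7 + 5 + 4 + 5 = 21
  Machine 2: 10 + 4 + 7 + 5 = 26
  Machine 3: 9 + 5 + 2 + 6 = 22
Max machine load = 26
Job totals:
  Job 1: 26
  Job 2: 14
  Job 3: 13
  Job 4: 16
Max job total = 26
Lower bound = max(26, 26) = 26

26


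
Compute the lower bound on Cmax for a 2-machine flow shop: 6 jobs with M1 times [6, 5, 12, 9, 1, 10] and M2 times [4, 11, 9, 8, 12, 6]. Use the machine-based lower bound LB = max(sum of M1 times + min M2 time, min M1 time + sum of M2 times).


LB1 = sum(M1 times) + min(M2 times) = 43 + 4 = 47
LB2 = min(M1 times) + sum(M2 times) = 1 + 50 = 51
Lower bound = max(LB1, LB2) = max(47, 51) = 51

51


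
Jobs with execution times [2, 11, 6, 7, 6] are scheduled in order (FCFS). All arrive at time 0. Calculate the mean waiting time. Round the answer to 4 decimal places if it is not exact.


FCFS order (as given): [2, 11, 6, 7, 6]
Waiting times:
  Job 1: wait = 0
  Job 2: wait = 2
  Job 3: wait = 13
  Job 4: wait = 19
  Job 5: wait = 26
Sum of waiting times = 60
Average waiting time = 60/5 = 12.0

12.0


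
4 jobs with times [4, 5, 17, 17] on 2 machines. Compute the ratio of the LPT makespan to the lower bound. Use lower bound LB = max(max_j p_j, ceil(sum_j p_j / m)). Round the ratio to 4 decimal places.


LPT order: [17, 17, 5, 4]
Machine loads after assignment: [22, 21]
LPT makespan = 22
Lower bound = max(max_job, ceil(total/2)) = max(17, 22) = 22
Ratio = 22 / 22 = 1.0

1.0


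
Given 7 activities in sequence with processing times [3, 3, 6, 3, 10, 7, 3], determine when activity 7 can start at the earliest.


Activity 7 starts after activities 1 through 6 complete.
Predecessor durations: [3, 3, 6, 3, 10, 7]
ES = 3 + 3 + 6 + 3 + 10 + 7 = 32

32


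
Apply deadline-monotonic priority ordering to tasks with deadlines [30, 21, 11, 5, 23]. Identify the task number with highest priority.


Sort tasks by relative deadline (ascending):
  Task 4: deadline = 5
  Task 3: deadline = 11
  Task 2: deadline = 21
  Task 5: deadline = 23
  Task 1: deadline = 30
Priority order (highest first): [4, 3, 2, 5, 1]
Highest priority task = 4

4


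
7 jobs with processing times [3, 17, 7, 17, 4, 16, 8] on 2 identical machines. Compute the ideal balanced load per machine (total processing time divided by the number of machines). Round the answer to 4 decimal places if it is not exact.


Total processing time = 3 + 17 + 7 + 17 + 4 + 16 + 8 = 72
Number of machines = 2
Ideal balanced load = 72 / 2 = 36.0

36.0


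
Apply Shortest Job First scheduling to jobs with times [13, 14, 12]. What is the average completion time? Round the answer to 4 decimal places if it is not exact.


SJF order (ascending): [12, 13, 14]
Completion times:
  Job 1: burst=12, C=12
  Job 2: burst=13, C=25
  Job 3: burst=14, C=39
Average completion = 76/3 = 25.3333

25.3333


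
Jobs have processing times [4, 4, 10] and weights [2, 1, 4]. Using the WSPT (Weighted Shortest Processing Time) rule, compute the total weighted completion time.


Compute p/w ratios and sort ascending (WSPT): [(4, 2), (10, 4), (4, 1)]
Compute weighted completion times:
  Job (p=4,w=2): C=4, w*C=2*4=8
  Job (p=10,w=4): C=14, w*C=4*14=56
  Job (p=4,w=1): C=18, w*C=1*18=18
Total weighted completion time = 82

82


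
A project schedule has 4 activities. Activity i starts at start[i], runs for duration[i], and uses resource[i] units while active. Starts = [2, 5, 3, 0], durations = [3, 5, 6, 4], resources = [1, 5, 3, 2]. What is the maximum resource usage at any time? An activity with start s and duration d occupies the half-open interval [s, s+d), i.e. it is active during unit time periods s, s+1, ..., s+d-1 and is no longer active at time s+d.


Each activity i is active on [start_i, start_i + duration_i).
Compute total resource usage per time slot:
  t=0: active resources = [2], total = 2
  t=1: active resources = [2], total = 2
  t=2: active resources = [1, 2], total = 3
  t=3: active resources = [1, 3, 2], total = 6
  t=4: active resources = [1, 3], total = 4
  t=5: active resources = [5, 3], total = 8
  t=6: active resources = [5, 3], total = 8
  t=7: active resources = [5, 3], total = 8
  t=8: active resources = [5, 3], total = 8
  t=9: active resources = [5], total = 5
Peak resource demand = 8

8


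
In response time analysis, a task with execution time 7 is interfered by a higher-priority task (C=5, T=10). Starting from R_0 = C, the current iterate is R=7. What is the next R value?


R_next = C + ceil(R_prev / T_hp) * C_hp
ceil(7 / 10) = ceil(0.7) = 1
Interference = 1 * 5 = 5
R_next = 7 + 5 = 12

12


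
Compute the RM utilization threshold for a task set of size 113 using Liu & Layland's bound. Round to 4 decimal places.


Compute 2^(1/113) = 1.0061528976
Subtract 1: 1.0061528976 - 1 = 0.0061528976
Multiply by n: 113 * 0.0061528976 = 0.6952774288
Round to 4 dp: 0.6953

0.6953


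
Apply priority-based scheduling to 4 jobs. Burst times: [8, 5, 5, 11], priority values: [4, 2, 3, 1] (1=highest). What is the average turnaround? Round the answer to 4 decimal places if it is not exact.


Sort by priority (ascending = highest first):
Order: [(1, 11), (2, 5), (3, 5), (4, 8)]
Completion times:
  Priority 1, burst=11, C=11
  Priority 2, burst=5, C=16
  Priority 3, burst=5, C=21
  Priority 4, burst=8, C=29
Average turnaround = 77/4 = 19.25

19.25


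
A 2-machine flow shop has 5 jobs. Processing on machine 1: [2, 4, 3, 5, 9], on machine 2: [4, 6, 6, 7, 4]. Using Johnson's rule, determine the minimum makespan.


Apply Johnson's rule:
  Group 1 (a <= b): [(1, 2, 4), (3, 3, 6), (2, 4, 6), (4, 5, 7)]
  Group 2 (a > b): [(5, 9, 4)]
Optimal job order: [1, 3, 2, 4, 5]
Schedule:
  Job 1: M1 done at 2, M2 done at 6
  Job 3: M1 done at 5, M2 done at 12
  Job 2: M1 done at 9, M2 done at 18
  Job 4: M1 done at 14, M2 done at 25
  Job 5: M1 done at 23, M2 done at 29
Makespan = 29

29


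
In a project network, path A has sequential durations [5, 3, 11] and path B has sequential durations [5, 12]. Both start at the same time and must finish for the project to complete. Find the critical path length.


Path A total = 5 + 3 + 11 = 19
Path B total = 5 + 12 = 17
Critical path = longest path = max(19, 17) = 19

19


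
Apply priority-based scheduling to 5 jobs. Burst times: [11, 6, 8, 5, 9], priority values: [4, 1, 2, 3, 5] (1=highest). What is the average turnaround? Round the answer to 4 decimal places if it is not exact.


Sort by priority (ascending = highest first):
Order: [(1, 6), (2, 8), (3, 5), (4, 11), (5, 9)]
Completion times:
  Priority 1, burst=6, C=6
  Priority 2, burst=8, C=14
  Priority 3, burst=5, C=19
  Priority 4, burst=11, C=30
  Priority 5, burst=9, C=39
Average turnaround = 108/5 = 21.6

21.6


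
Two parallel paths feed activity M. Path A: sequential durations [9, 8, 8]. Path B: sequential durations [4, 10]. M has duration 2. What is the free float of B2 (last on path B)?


ES(B2) = sum of predecessors on chain B = 4
EF(B2) = ES + duration = 4 + 10 = 14
Successor of B2 is M. ES(M) = max(sum(A), sum(B)) = max(25, 14) = 25
Free float = ES(successor) - EF(current) = 25 - 14 = 11

11


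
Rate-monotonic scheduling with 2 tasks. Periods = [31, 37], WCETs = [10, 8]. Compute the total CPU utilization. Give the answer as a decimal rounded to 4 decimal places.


Compute individual utilizations (exact fractions):
  Task 1: C/T = 10/31 (approx. 0.3226)
  Task 2: C/T = 8/37 (approx. 0.2162)
Total utilization U = 10/31 + 8/37 = 618/1147
Rounded to 4 decimal places: U = 0.5388
RM (Liu & Layland) bound for 2 tasks = 0.828427; compare with U = 618/1147 (approx. 0.538797)
U <= bound, so schedulable by RM sufficient condition.

0.5388


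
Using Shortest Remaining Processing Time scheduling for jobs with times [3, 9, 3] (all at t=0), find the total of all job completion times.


Since all jobs arrive at t=0, SRPT equals SPT ordering.
SPT order: [3, 3, 9]
Completion times:
  Job 1: p=3, C=3
  Job 2: p=3, C=6
  Job 3: p=9, C=15
Total completion time = 3 + 6 + 15 = 24

24


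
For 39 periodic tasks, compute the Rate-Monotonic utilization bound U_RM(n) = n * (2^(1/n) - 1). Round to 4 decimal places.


Compute 2^(1/39) = 1.0179318843
Subtract 1: 1.0179318843 - 1 = 0.0179318843
Multiply by n: 39 * 0.0179318843 = 0.6993434877
Round to 4 dp: 0.6993

0.6993


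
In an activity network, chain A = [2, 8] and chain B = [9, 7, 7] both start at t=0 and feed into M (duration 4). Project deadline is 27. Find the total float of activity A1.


Forward pass: ES(A1) = sum of predecessors on chain A = 0
EF = ES + duration = 0 + 2 = 2
Backward pass: LF(M) = deadline = 27; LS(M) = 27 - 4 = 23
LF(A1) = LS(M) - sum(successors on chain A) = 23 - 8 = 15
LS = LF - duration = 15 - 2 = 13
Total float = LS - ES = 13 - 0 = 13

13


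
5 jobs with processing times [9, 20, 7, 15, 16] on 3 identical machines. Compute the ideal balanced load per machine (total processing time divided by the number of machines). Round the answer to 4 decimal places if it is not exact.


Total processing time = 9 + 20 + 7 + 15 + 16 = 67
Number of machines = 3
Ideal balanced load = 67 / 3 = 22.3333

22.3333


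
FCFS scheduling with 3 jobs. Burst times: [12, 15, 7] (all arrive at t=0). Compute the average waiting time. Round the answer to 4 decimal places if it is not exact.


FCFS order (as given): [12, 15, 7]
Waiting times:
  Job 1: wait = 0
  Job 2: wait = 12
  Job 3: wait = 27
Sum of waiting times = 39
Average waiting time = 39/3 = 13.0

13.0


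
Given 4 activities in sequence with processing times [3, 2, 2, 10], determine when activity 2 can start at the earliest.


Activity 2 starts after activities 1 through 1 complete.
Predecessor durations: [3]
ES = 3 = 3

3


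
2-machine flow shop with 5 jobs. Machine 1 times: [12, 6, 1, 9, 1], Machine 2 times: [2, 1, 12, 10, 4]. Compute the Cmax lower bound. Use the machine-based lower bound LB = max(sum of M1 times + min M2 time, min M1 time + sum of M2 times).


LB1 = sum(M1 times) + min(M2 times) = 29 + 1 = 30
LB2 = min(M1 times) + sum(M2 times) = 1 + 29 = 30
Lower bound = max(LB1, LB2) = max(30, 30) = 30

30


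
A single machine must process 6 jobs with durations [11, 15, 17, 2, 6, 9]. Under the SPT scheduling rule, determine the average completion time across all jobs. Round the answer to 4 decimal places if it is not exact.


Sort jobs by processing time (SPT order): [2, 6, 9, 11, 15, 17]
Compute completion times sequentially:
  Job 1: processing = 2, completes at 2
  Job 2: processing = 6, completes at 8
  Job 3: processing = 9, completes at 17
  Job 4: processing = 11, completes at 28
  Job 5: processing = 15, completes at 43
  Job 6: processing = 17, completes at 60
Sum of completion times = 158
Average completion time = 158/6 = 26.3333

26.3333


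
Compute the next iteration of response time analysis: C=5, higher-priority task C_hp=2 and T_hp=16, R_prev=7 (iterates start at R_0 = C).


R_next = C + ceil(R_prev / T_hp) * C_hp
ceil(7 / 16) = ceil(0.4375) = 1
Interference = 1 * 2 = 2
R_next = 5 + 2 = 7
R_next = R_prev, so the iteration has converged (response time = 7).

7


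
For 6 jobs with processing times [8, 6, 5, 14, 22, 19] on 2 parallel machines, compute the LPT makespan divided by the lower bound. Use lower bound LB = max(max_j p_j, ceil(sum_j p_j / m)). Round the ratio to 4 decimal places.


LPT order: [22, 19, 14, 8, 6, 5]
Machine loads after assignment: [36, 38]
LPT makespan = 38
Lower bound = max(max_job, ceil(total/2)) = max(22, 37) = 37
Ratio = 38 / 37 = 1.027

1.027


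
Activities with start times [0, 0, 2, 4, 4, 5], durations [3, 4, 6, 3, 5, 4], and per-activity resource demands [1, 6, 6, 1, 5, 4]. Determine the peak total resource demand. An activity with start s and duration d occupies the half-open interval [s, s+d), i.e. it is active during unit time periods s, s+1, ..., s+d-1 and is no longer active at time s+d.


Each activity i is active on [start_i, start_i + duration_i).
Compute total resource usage per time slot:
  t=0: active resources = [1, 6], total = 7
  t=1: active resources = [1, 6], total = 7
  t=2: active resources = [1, 6, 6], total = 13
  t=3: active resources = [6, 6], total = 12
  t=4: active resources = [6, 1, 5], total = 12
  t=5: active resources = [6, 1, 5, 4], total = 16
  t=6: active resources = [6, 1, 5, 4], total = 16
  t=7: active resources = [6, 5, 4], total = 15
  t=8: active resources = [5, 4], total = 9
Peak resource demand = 16

16


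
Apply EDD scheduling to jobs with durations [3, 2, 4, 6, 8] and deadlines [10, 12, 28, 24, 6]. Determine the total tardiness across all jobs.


Sort by due date (EDD order): [(8, 6), (3, 10), (2, 12), (6, 24), (4, 28)]
Compute completion times and tardiness:
  Job 1: p=8, d=6, C=8, tardiness=max(0,8-6)=2
  Job 2: p=3, d=10, C=11, tardiness=max(0,11-10)=1
  Job 3: p=2, d=12, C=13, tardiness=max(0,13-12)=1
  Job 4: p=6, d=24, C=19, tardiness=max(0,19-24)=0
  Job 5: p=4, d=28, C=23, tardiness=max(0,23-28)=0
Total tardiness = 4

4


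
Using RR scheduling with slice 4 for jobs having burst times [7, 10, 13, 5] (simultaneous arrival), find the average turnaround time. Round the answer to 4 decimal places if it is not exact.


Time quantum = 4
Execution trace:
  J1 runs 4 units, time = 4
  J2 runs 4 units, time = 8
  J3 runs 4 units, time = 12
  J4 runs 4 units, time = 16
  J1 runs 3 units, time = 19
  J2 runs 4 units, time = 23
  J3 runs 4 units, time = 27
  J4 runs 1 units, time = 28
  J2 runs 2 units, time = 30
  J3 runs 4 units, time = 34
  J3 runs 1 units, time = 35
Finish times: [19, 30, 35, 28]
Average turnaround = 112/4 = 28.0

28.0


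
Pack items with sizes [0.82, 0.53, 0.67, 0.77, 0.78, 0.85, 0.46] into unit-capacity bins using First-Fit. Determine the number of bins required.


Place items sequentially using First-Fit:
  Item 0.82 -> new Bin 1
  Item 0.53 -> new Bin 2
  Item 0.67 -> new Bin 3
  Item 0.77 -> new Bin 4
  Item 0.78 -> new Bin 5
  Item 0.85 -> new Bin 6
  Item 0.46 -> Bin 2 (now 0.99)
Total bins used = 6

6


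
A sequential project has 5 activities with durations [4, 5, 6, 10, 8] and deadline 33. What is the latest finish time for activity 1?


LF(activity 1) = deadline - sum of successor durations
Successors: activities 2 through 5 with durations [5, 6, 10, 8]
Sum of successor durations = 29
LF = 33 - 29 = 4

4


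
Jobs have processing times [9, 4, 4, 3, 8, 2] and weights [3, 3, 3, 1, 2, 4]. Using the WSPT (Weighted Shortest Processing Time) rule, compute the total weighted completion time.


Compute p/w ratios and sort ascending (WSPT): [(2, 4), (4, 3), (4, 3), (9, 3), (3, 1), (8, 2)]
Compute weighted completion times:
  Job (p=2,w=4): C=2, w*C=4*2=8
  Job (p=4,w=3): C=6, w*C=3*6=18
  Job (p=4,w=3): C=10, w*C=3*10=30
  Job (p=9,w=3): C=19, w*C=3*19=57
  Job (p=3,w=1): C=22, w*C=1*22=22
  Job (p=8,w=2): C=30, w*C=2*30=60
Total weighted completion time = 195

195


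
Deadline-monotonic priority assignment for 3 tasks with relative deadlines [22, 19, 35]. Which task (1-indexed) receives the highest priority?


Sort tasks by relative deadline (ascending):
  Task 2: deadline = 19
  Task 1: deadline = 22
  Task 3: deadline = 35
Priority order (highest first): [2, 1, 3]
Highest priority task = 2

2


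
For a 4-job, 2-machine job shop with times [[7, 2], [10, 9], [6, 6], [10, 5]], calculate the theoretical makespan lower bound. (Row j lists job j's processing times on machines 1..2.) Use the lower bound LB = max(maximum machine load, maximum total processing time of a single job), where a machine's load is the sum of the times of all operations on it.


Machine loads:
  Machine 1: 7 + 10 + 6 + 10 = 33
  Machine 2: 2 + 9 + 6 + 5 = 22
Max machine load = 33
Job totals:
  Job 1: 9
  Job 2: 19
  Job 3: 12
  Job 4: 15
Max job total = 19
Lower bound = max(33, 19) = 33

33
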